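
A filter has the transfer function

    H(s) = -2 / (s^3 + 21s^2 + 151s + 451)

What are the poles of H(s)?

s = -5 + 4j, -5 - 4j, -11

The poles are the roots of the denominator s^3 + 21s^2 + 151s + 451 = 0.
Trying s = -11: the polynomial evaluates to 0, so (s + 11) is a factor.
Dividing out leaves s^2 + 10s + 41 = 0.
The quadratic formula then gives s = -5 ± 4j.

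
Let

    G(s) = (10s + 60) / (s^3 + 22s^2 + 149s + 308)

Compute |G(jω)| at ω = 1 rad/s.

Substitute s = j1: numerator = 60 + j10, denominator = 286 + j148.
|G(j1)| = |60 + j10| / |286 + j148| = 60.828 / 322.02 ≈ 0.1889.

|G(j1)| ≈ 0.1889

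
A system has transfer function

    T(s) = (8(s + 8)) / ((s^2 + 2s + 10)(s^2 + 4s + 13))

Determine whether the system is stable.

stable

The poles can be read from the denominator factors: s = -1 ± 3j, -2 ± 3j.
Since all poles lie strictly in the left half-plane, the system is stable.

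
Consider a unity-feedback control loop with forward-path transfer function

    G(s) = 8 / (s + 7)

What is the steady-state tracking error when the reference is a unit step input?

e_ss = 0.4667

G(s) has no poles at the origin.
This is a Type 0 system. Kp = lim_{s→0} G(s) = 8/7.
e_ss = 1/(1 + Kp) = 1/(1 + 8/7) = 7/15 ≈ 0.4667.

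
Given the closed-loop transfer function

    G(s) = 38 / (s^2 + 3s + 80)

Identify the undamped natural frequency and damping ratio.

Compare the denominator to the standard form s^2 + 2ζωₙs + ωₙ².
ωₙ² = 80, so ωₙ = √80 ≈ 8.944 rad/s.
2ζωₙ = 3, so ζ = 3/(2·√80) ≈ 0.1677.
With ζ = 0.1677 the response is underdamped.

ωₙ ≈ 8.944 rad/s, ζ ≈ 0.1677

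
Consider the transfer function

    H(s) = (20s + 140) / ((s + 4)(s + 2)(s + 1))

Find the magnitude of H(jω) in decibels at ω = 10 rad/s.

|H(j10)|_dB ≈ -13.1 dB

Substitute s = j10: numerator = 140 + j200, denominator = -692 - j860.
|H(j10)| = |140 + j200| / |-692 - j860| = 244.13 / 1103.8 ≈ 0.2212.
In decibels: 20·log₁₀(0.2212) ≈ -13.1 dB.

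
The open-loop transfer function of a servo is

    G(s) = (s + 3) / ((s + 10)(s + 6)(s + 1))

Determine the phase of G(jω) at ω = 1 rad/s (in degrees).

At s = j1: numerator = 3 + j1, denominator = 43 + j75.
∠G = ∠num − ∠den = 18.435° − (60.173°) = -41.74°.

∠G(j1) ≈ -41.74°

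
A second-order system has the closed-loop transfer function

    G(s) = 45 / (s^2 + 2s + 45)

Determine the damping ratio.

ζ ≈ 0.1491

Compare the denominator to the standard form s^2 + 2ζωₙs + ωₙ².
ωₙ² = 45, so ωₙ = √45 ≈ 6.708 rad/s.
2ζωₙ = 2, so ζ = 2/(2·√45) ≈ 0.1491.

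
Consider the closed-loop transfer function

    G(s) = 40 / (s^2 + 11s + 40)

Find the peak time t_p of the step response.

Comparing s^2 + 11s + 40 to s^2 + 2ζωₙs + ωₙ²: ωₙ = √40 ≈ 6.325 rad/s and ζ = 11/(2·√40) ≈ 0.8696.
ζωₙ = 11/2 = 5.5, so ω_d = ωₙ√(1−ζ²) = √(ωₙ² − (ζωₙ)²) = √(40 − 5.5²) = √9.75 ≈ 3.122 rad/s.
t_p = π/ω_d = π/3.122 ≈ 1.006 s.

t_p ≈ 1.006 s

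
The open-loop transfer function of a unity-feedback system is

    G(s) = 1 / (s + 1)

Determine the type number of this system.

Type 0

The denominator has no factor of s at the origin — no free integrator — so this is a Type 0 system.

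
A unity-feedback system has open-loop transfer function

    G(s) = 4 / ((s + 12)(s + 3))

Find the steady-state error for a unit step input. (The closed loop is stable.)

G(s) has no poles at the origin.
This is a Type 0 system. Kp = lim_{s→0} G(s) = 4/36 = 1/9.
e_ss = 1/(1 + Kp) = 1/(1 + 1/9) = 9/10 ≈ 0.9000.

e_ss = 0.9000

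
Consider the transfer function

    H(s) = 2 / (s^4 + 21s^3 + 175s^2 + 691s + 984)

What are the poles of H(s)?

s = -5 ± 4j, -3, -8

The poles are the roots of the denominator s^4 + 21s^3 + 175s^2 + 691s + 984 = 0.
Trying s = -3: the polynomial evaluates to 0, so (s + 3) is a factor.
Dividing out leaves s^3 + 18s^2 + 121s + 328 = 0.
This factors further as (s^2 + 10s + 41)(s + 8) = 0.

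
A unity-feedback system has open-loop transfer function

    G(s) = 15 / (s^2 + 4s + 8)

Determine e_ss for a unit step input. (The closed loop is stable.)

e_ss = 0.3478

G(s) has no poles at the origin.
This is a Type 0 system. Kp = lim_{s→0} G(s) = 15/8.
e_ss = 1/(1 + Kp) = 1/(1 + 15/8) = 8/23 ≈ 0.3478.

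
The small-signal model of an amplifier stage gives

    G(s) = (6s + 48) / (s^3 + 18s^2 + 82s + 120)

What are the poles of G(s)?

s = -12, -3 ± j

The poles are the roots of the denominator s^3 + 18s^2 + 82s + 120 = 0.
Trying s = -12: the polynomial evaluates to 0, so (s + 12) is a factor.
Dividing out leaves s^2 + 6s + 10 = 0.
The quadratic formula then gives s = -3 ± 1j.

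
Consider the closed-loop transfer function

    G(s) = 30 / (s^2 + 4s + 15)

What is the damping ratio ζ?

ζ ≈ 0.5164

Compare the denominator to the standard form s^2 + 2ζωₙs + ωₙ².
ωₙ² = 15, so ωₙ = √15 ≈ 3.873 rad/s.
2ζωₙ = 4, so ζ = 4/(2·√15) ≈ 0.5164.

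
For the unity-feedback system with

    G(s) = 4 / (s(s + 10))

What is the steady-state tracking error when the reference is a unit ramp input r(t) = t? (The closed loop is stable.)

G(s) has one pole at the origin.
This is a Type 1 system. Kv = lim_{s→0} s·G(s) = 4/10 = 2/5.
e_ss = 1/Kv = 1/(2/5) = 5/2 ≈ 2.500.

e_ss = 2.500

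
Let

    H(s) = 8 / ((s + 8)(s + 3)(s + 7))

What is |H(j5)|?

Substitute s = j5: numerator = 8, denominator = -282 + j380.
|H(j5)| = |8| / |-282 + j380| = 8 / 473.21 ≈ 0.01691.

|H(j5)| ≈ 0.01691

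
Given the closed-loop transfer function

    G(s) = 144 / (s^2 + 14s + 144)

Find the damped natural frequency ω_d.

Comparing s^2 + 14s + 144 to s^2 + 2ζωₙs + ωₙ²: ωₙ = 12 rad/s and ζ = 14/(2·12) ≈ 0.5833.
ζωₙ = 14/2 = 7, so ω_d = ωₙ√(1−ζ²) = √(ωₙ² − (ζωₙ)²) = √(144 − 7²) = √95 ≈ 9.747 rad/s.

ω_d ≈ 9.747 rad/s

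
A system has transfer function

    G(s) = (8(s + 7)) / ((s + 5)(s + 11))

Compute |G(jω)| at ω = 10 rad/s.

Substitute s = j10: numerator = 56 + j80, denominator = -45 + j160.
|G(j10)| = |56 + j80| / |-45 + j160| = 97.652 / 166.21 ≈ 0.5875.

|G(j10)| ≈ 0.5875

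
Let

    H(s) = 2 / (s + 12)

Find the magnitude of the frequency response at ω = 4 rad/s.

|H(j4)| ≈ 0.1581

Substitute s = j4: numerator = 2, denominator = 12 + j4.
|H(j4)| = |2| / |12 + j4| = 2 / 12.649 ≈ 0.1581.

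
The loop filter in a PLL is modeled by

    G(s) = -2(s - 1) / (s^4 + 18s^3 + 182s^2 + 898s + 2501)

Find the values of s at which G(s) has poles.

s = -4 + 5j, -4 - 5j, -5 + 6j, -5 - 6j

The poles are the roots of the denominator s^4 + 18s^3 + 182s^2 + 898s + 2501 = 0.
No real roots exist; factor into two real quadratics: (s^2 + 8s + 41)(s^2 + 10s + 61) = 0.
Each quadratic gives a conjugate pair via the quadratic formula.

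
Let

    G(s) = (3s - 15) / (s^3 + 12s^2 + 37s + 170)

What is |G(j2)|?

Substitute s = j2: numerator = -15 + j6, denominator = 122 + j66.
|G(j2)| = |-15 + j6| / |122 + j66| = 16.155 / 138.71 ≈ 0.1165.

|G(j2)| ≈ 0.1165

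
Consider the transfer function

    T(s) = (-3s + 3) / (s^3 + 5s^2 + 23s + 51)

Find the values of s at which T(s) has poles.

The poles are the roots of the denominator s^3 + 5s^2 + 23s + 51 = 0.
Trying s = -3: the polynomial evaluates to 0, so (s + 3) is a factor.
Dividing out leaves s^2 + 2s + 17 = 0.
The quadratic formula then gives s = -1 ± 4j.

s = -1 ± 4j, -3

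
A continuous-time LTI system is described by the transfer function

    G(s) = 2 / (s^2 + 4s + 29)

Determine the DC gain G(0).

Set s = 0: G(0) = (2) / (29) = 2/29.

G(0) = 2/29 ≈ 0.06897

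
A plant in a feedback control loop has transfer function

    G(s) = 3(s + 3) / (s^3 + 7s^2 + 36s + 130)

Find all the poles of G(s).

The poles are the roots of the denominator s^3 + 7s^2 + 36s + 130 = 0.
Trying s = -5: the polynomial evaluates to 0, so (s + 5) is a factor.
Dividing out leaves s^2 + 2s + 26 = 0.
The quadratic formula then gives s = -1 ± 5j.

s = -1 ± 5j, -5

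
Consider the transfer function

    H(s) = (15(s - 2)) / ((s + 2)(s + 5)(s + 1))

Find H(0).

At s = 0 each factor (s + a) contributes a and each (s^2 + bs + c) contributes c.
H(0) = 15·(-2) / ((2) · (5) · (1)) = -30/10 = -3.

H(0) = -3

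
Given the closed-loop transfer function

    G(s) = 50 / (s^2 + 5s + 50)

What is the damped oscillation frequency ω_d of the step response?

Comparing s^2 + 5s + 50 to s^2 + 2ζωₙs + ωₙ²: ωₙ = √50 ≈ 7.071 rad/s and ζ = 5/(2·√50) ≈ 0.3536.
ζωₙ = 5/2 = 2.5, so ω_d = ωₙ√(1−ζ²) = √(ωₙ² − (ζωₙ)²) = √(50 − 2.5²) = √43.75 ≈ 6.614 rad/s.

ω_d ≈ 6.614 rad/s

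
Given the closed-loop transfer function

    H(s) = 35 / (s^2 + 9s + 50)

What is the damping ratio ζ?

ζ ≈ 0.6364

Compare the denominator to the standard form s^2 + 2ζωₙs + ωₙ².
ωₙ² = 50, so ωₙ = √50 ≈ 7.071 rad/s.
2ζωₙ = 9, so ζ = 9/(2·√50) ≈ 0.6364.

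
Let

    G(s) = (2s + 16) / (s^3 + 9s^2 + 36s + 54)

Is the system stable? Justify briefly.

The denominator s^3 + 9s^2 + 36s + 54 factors as (s + 3)(s^2 + 6s + 18), giving poles at s = -3, -3 + 3j, -3 - 3j.
Since all poles lie strictly in the left half-plane, the system is stable.

stable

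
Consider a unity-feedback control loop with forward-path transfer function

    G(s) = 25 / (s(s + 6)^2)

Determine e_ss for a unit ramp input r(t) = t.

e_ss = 1.440

G(s) has one pole at the origin.
This is a Type 1 system. Kv = lim_{s→0} s·G(s) = 25/36.
e_ss = 1/Kv = 1/(25/36) = 36/25 ≈ 1.440.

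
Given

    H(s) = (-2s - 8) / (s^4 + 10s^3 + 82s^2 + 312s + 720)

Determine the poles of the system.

s = -3 ± 3j, -2 ± 6j

The poles are the roots of the denominator s^4 + 10s^3 + 82s^2 + 312s + 720 = 0.
No real roots exist; factor into two real quadratics: (s^2 + 6s + 18)(s^2 + 4s + 40) = 0.
Each quadratic gives a conjugate pair via the quadratic formula.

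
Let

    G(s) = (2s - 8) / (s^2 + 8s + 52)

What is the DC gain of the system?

Set s = 0: G(0) = (-8) / (52) = -2/13.

G(0) = -2/13 ≈ -0.1538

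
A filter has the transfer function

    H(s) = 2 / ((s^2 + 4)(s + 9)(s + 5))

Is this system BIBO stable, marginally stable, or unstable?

marginally stable

The poles can be read from the denominator factors: s = 2j, -2j, -9, -5.
Since the simple pole(s) at s = ±2j lie on the jω-axis with none in the right half-plane, the system is marginally stable.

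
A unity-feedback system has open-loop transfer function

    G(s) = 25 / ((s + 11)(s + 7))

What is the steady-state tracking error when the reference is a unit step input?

G(s) has no poles at the origin.
This is a Type 0 system. Kp = lim_{s→0} G(s) = 25/77.
e_ss = 1/(1 + Kp) = 1/(1 + 25/77) = 77/102 ≈ 0.7549.

e_ss = 0.7549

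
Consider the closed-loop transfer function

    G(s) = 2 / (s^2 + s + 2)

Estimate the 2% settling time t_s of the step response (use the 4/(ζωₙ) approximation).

Comparing s^2 + s + 2 to s^2 + 2ζωₙs + ωₙ²: ωₙ = √2 ≈ 1.414 rad/s and ζ = 1/(2·√2) ≈ 0.3536.
ζωₙ = 1/2 = 0.5, so t_s ≈ 4/(ζωₙ) = 4/0.5 = 8 s.

t_s ≈ 8 s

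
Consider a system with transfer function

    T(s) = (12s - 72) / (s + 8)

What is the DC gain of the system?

T(0) = -9

Set s = 0: T(0) = (-72) / (8) = -9.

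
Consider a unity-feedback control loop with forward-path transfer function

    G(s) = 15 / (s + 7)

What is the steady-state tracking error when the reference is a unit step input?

e_ss = 0.3182

G(s) has no poles at the origin.
This is a Type 0 system. Kp = lim_{s→0} G(s) = 15/7.
e_ss = 1/(1 + Kp) = 1/(1 + 15/7) = 7/22 ≈ 0.3182.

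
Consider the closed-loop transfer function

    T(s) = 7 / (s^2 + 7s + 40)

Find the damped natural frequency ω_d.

Comparing s^2 + 7s + 40 to s^2 + 2ζωₙs + ωₙ²: ωₙ = √40 ≈ 6.325 rad/s and ζ = 7/(2·√40) ≈ 0.5534.
ζωₙ = 7/2 = 3.5, so ω_d = ωₙ√(1−ζ²) = √(ωₙ² − (ζωₙ)²) = √(40 − 3.5²) = √27.75 ≈ 5.268 rad/s.

ω_d ≈ 5.268 rad/s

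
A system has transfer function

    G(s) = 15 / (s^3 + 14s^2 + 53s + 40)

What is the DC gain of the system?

Set s = 0: G(0) = (15) / (40) = 3/8.

G(0) = 3/8 ≈ 0.3750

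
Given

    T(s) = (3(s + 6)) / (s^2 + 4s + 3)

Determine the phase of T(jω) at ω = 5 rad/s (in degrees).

At s = j5: numerator = 18 + j15, denominator = -22 + j20.
∠T = ∠num − ∠den = 39.806° − (137.73°) = -97.92°.

∠T(j5) ≈ -97.92°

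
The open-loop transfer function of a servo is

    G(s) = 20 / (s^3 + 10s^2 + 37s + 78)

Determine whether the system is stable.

The denominator s^3 + 10s^2 + 37s + 78 factors as (s^2 + 4s + 13)(s + 6), giving poles at s = -2 + 3j, -2 - 3j, -6.
Since all poles lie strictly in the left half-plane, the system is stable.

stable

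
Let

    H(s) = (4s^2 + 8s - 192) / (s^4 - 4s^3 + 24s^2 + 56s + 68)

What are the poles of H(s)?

The poles are the roots of the denominator s^4 - 4s^3 + 24s^2 + 56s + 68 = 0.
No real roots exist; factor into two real quadratics: (s^2 - 6s + 34)(s^2 + 2s + 2) = 0.
Each quadratic gives a conjugate pair via the quadratic formula.

s = 3 + 5j, 3 - 5j, -1 + j, -1 - j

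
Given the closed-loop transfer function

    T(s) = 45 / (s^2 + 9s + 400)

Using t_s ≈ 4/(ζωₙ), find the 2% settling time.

t_s ≈ 0.8889 s

Comparing s^2 + 9s + 400 to s^2 + 2ζωₙs + ωₙ²: ωₙ = 20 rad/s and ζ = 9/(2·20) = 0.225.
ζωₙ = 9/2 = 4.5, so t_s ≈ 4/(ζωₙ) = 4/4.5 ≈ 0.8889 s.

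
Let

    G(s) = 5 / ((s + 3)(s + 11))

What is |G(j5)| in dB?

Substitute s = j5: numerator = 5, denominator = 8 + j70.
|G(j5)| = |5| / |8 + j70| = 5 / 70.456 ≈ 0.07097.
In decibels: 20·log₁₀(0.07097) ≈ -23.0 dB.

|G(j5)|_dB ≈ -23.0 dB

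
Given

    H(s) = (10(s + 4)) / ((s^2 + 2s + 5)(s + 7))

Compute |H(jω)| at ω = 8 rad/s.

|H(j8)| ≈ 0.1376

Substitute s = j8: numerator = 40 + j80, denominator = -541 - j360.
|H(j8)| = |40 + j80| / |-541 - j360| = 89.443 / 649.83 ≈ 0.1376.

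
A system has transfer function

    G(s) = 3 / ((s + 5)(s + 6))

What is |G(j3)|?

|G(j3)| ≈ 0.07670

Substitute s = j3: numerator = 3, denominator = 21 + j33.
|G(j3)| = |3| / |21 + j33| = 3 / 39.115 ≈ 0.07670.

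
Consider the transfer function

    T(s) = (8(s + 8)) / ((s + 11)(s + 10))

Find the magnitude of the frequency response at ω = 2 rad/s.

Substitute s = j2: numerator = 64 + j16, denominator = 106 + j42.
|T(j2)| = |64 + j16| / |106 + j42| = 65.970 / 114.02 ≈ 0.5786.

|T(j2)| ≈ 0.5786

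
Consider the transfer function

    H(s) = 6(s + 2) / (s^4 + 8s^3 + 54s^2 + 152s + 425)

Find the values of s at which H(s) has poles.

The poles are the roots of the denominator s^4 + 8s^3 + 54s^2 + 152s + 425 = 0.
No real roots exist; factor into two real quadratics: (s^2 + 6s + 25)(s^2 + 2s + 17) = 0.
Each quadratic gives a conjugate pair via the quadratic formula.

s = -3 + 4j, -3 - 4j, -1 + 4j, -1 - 4j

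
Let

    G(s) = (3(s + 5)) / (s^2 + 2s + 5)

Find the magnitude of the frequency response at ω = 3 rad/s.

|G(j3)| ≈ 2.426

Substitute s = j3: numerator = 15 + j9, denominator = -4 + j6.
|G(j3)| = |15 + j9| / |-4 + j6| = 17.493 / 7.2111 ≈ 2.426.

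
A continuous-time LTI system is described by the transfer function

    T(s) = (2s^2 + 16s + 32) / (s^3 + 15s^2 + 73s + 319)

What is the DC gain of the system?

T(0) = 32/319 ≈ 0.1003

Set s = 0: T(0) = (32) / (319) = 32/319.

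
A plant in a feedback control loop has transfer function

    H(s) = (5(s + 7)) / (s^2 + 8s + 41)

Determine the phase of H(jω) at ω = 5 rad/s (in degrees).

∠H(j5) ≈ -32.66°

At s = j5: numerator = 35 + j25, denominator = 16 + j40.
∠H = ∠num − ∠den = 35.538° − (68.199°) = -32.66°.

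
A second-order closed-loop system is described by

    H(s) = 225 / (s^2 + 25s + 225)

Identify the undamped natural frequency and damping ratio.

ωₙ = 15 rad/s, ζ ≈ 0.8333

Compare the denominator to the standard form s^2 + 2ζωₙs + ωₙ².
ωₙ² = 225, so ωₙ = 15 rad/s.
2ζωₙ = 25, so ζ = 25/(2·15) ≈ 0.8333.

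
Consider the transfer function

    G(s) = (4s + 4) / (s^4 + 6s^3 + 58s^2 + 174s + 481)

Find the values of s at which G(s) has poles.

The poles are the roots of the denominator s^4 + 6s^3 + 58s^2 + 174s + 481 = 0.
No real roots exist; factor into two real quadratics: (s^2 + 2s + 37)(s^2 + 4s + 13) = 0.
Each quadratic gives a conjugate pair via the quadratic formula.

s = -1 ± 6j, -2 ± 3j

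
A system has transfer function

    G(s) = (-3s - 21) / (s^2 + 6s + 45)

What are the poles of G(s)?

The poles are the roots of the denominator s^2 + 6s + 45 = 0.
Using the quadratic formula: s = (-6 ± √(-144))/2 = -3 ± 6j.

s = -3 + 6j, -3 - 6j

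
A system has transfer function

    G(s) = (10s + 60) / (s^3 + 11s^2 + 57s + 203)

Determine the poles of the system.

s = -2 + 5j, -2 - 5j, -7

The poles are the roots of the denominator s^3 + 11s^2 + 57s + 203 = 0.
Trying s = -7: the polynomial evaluates to 0, so (s + 7) is a factor.
Dividing out leaves s^2 + 4s + 29 = 0.
The quadratic formula then gives s = -2 ± 5j.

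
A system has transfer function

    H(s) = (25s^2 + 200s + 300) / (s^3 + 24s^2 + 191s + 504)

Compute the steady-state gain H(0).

Set s = 0: H(0) = (300) / (504) = 25/42.

H(0) = 25/42 ≈ 0.5952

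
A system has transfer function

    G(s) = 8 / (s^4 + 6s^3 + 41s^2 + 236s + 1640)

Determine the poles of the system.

s = 2 + 6j, 2 - 6j, -5 + 4j, -5 - 4j

The poles are the roots of the denominator s^4 + 6s^3 + 41s^2 + 236s + 1640 = 0.
No real roots exist; factor into two real quadratics: (s^2 - 4s + 40)(s^2 + 10s + 41) = 0.
Each quadratic gives a conjugate pair via the quadratic formula.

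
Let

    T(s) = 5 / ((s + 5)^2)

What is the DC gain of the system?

At s = 0 each factor (s + a) contributes a and each (s^2 + bs + c) contributes c.
T(0) = 5·1 / ((5) · (5)) = 5/25 = 1/5.

T(0) = 1/5 ≈ 0.2000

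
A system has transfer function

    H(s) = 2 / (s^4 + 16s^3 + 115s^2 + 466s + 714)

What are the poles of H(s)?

The poles are the roots of the denominator s^4 + 16s^3 + 115s^2 + 466s + 714 = 0.
Trying s = -7: the polynomial evaluates to 0, so (s + 7) is a factor.
Dividing out leaves s^3 + 9s^2 + 52s + 102 = 0.
This factors further as (s^2 + 6s + 34)(s + 3) = 0.

s = -3 ± 5j, -7, -3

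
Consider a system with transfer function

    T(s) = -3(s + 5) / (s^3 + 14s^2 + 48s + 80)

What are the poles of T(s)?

The poles are the roots of the denominator s^3 + 14s^2 + 48s + 80 = 0.
Trying s = -10: the polynomial evaluates to 0, so (s + 10) is a factor.
Dividing out leaves s^2 + 4s + 8 = 0.
The quadratic formula then gives s = -2 ± 2j.

s = -10, -2 ± 2j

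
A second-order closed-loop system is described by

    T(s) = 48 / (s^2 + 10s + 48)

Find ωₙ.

ωₙ ≈ 6.928 rad/s

Compare the denominator to the standard form s^2 + 2ζωₙs + ωₙ².
ωₙ² = 48, so ωₙ = √48 ≈ 6.928 rad/s.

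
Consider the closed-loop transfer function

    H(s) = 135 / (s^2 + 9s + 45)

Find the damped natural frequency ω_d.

ω_d ≈ 4.975 rad/s

Comparing s^2 + 9s + 45 to s^2 + 2ζωₙs + ωₙ²: ωₙ = √45 ≈ 6.708 rad/s and ζ = 9/(2·√45) ≈ 0.6708.
ζωₙ = 9/2 = 4.5, so ω_d = ωₙ√(1−ζ²) = √(ωₙ² − (ζωₙ)²) = √(45 − 4.5²) = √24.75 ≈ 4.975 rad/s.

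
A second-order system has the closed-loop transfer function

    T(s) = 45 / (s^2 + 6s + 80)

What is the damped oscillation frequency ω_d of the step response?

Comparing s^2 + 6s + 80 to s^2 + 2ζωₙs + ωₙ²: ωₙ = √80 ≈ 8.944 rad/s and ζ = 6/(2·√80) ≈ 0.3354.
ζωₙ = 6/2 = 3, so ω_d = ωₙ√(1−ζ²) = √(ωₙ² − (ζωₙ)²) = √(80 − 3²) = √71 ≈ 8.426 rad/s.

ω_d ≈ 8.426 rad/s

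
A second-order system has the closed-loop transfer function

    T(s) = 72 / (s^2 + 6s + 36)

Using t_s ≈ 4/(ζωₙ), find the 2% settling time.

Comparing s^2 + 6s + 36 to s^2 + 2ζωₙs + ωₙ²: ωₙ = 6 rad/s and ζ = 6/(2·6) = 0.5.
ζωₙ = 6/2 = 3, so t_s ≈ 4/(ζωₙ) = 4/3 ≈ 1.333 s.

t_s ≈ 1.333 s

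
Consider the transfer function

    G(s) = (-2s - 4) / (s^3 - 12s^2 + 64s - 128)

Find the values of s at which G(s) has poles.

s = 4 ± 4j, 4

The poles are the roots of the denominator s^3 - 12s^2 + 64s - 128 = 0.
Trying s = 4: the polynomial evaluates to 0, so (s - 4) is a factor.
Dividing out leaves s^2 - 8s + 32 = 0.
The quadratic formula then gives s = 4 ± 4j.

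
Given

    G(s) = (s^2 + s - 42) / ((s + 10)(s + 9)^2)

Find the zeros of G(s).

Set the numerator to zero: s^2 + s - 42 = 0.
Factoring: (s + 7)(s - 6) = 0.

s = -7, 6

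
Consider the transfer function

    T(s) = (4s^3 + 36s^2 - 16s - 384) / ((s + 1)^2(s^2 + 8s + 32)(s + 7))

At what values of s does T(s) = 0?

s = 3, -4, -8

Set the numerator to zero: 4s^3 + 36s^2 - 16s - 384 = 0, i.e. 4·(s^3 + 9s^2 - 4s - 96) = 0.
Factoring: (s - 3)(s + 4)(s + 8) = 0.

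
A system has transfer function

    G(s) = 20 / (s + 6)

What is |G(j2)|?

|G(j2)| ≈ 3.162

Substitute s = j2: numerator = 20, denominator = 6 + j2.
|G(j2)| = |20| / |6 + j2| = 20 / 6.3246 ≈ 3.162.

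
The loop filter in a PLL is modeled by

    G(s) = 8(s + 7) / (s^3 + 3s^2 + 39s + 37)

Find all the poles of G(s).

The poles are the roots of the denominator s^3 + 3s^2 + 39s + 37 = 0.
Trying s = -1: the polynomial evaluates to 0, so (s + 1) is a factor.
Dividing out leaves s^2 + 2s + 37 = 0.
The quadratic formula then gives s = -1 ± 6j.

s = -1 ± 6j, -1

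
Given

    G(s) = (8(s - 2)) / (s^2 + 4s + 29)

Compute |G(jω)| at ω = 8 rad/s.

|G(j8)| ≈ 1.391

Substitute s = j8: numerator = -16 + j64, denominator = -35 + j32.
|G(j8)| = |-16 + j64| / |-35 + j32| = 65.970 / 47.424 ≈ 1.391.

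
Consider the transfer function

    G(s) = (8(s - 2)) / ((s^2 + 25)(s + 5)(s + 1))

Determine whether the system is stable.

The poles can be read from the denominator factors: s = ±5j, -5, -1.
Since the simple pole(s) at s = 5j, -5j lie on the jω-axis with none in the right half-plane, the system is marginally stable.

marginally stable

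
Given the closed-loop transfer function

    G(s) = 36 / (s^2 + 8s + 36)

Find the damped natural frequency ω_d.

Comparing s^2 + 8s + 36 to s^2 + 2ζωₙs + ωₙ²: ωₙ = 6 rad/s and ζ = 8/(2·6) ≈ 0.6667.
ζωₙ = 8/2 = 4, so ω_d = ωₙ√(1−ζ²) = √(ωₙ² − (ζωₙ)²) = √(36 − 4²) = √20 ≈ 4.472 rad/s.

ω_d ≈ 4.472 rad/s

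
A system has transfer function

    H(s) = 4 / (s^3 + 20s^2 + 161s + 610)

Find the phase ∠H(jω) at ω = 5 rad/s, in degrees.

At s = j5: numerator = 4, denominator = 110 + j680.
∠H = ∠num − ∠den = 0° − (80.811°) = -80.81°.

∠H(j5) ≈ -80.81°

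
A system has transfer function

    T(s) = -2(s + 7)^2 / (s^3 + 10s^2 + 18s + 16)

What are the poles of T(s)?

The poles are the roots of the denominator s^3 + 10s^2 + 18s + 16 = 0.
Trying s = -8: the polynomial evaluates to 0, so (s + 8) is a factor.
Dividing out leaves s^2 + 2s + 2 = 0.
The quadratic formula then gives s = -1 ± 1j.

s = -1 ± j, -8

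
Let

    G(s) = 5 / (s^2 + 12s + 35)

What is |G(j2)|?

Substitute s = j2: numerator = 5, denominator = 31 + j24.
|G(j2)| = |5| / |31 + j24| = 5 / 39.205 ≈ 0.1275.

|G(j2)| ≈ 0.1275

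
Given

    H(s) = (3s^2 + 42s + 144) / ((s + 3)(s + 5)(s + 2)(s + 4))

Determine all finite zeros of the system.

s = -6, -8

Set the numerator to zero: 3s^2 + 42s + 144 = 0, i.e. 3·(s^2 + 14s + 48) = 0.
Factoring: (s + 6)(s + 8) = 0.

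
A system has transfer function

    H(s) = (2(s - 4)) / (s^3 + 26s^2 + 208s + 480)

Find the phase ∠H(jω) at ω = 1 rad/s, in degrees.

∠H(j1) ≈ 141.5°

At s = j1: numerator = -8 + j2, denominator = 454 + j207.
∠H = ∠num − ∠den = 165.96° − (24.510°) = 141.5°.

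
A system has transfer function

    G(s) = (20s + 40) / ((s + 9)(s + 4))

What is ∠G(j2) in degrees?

∠G(j2) ≈ 5.906°

At s = j2: numerator = 40 + j40, denominator = 32 + j26.
∠G = ∠num − ∠den = 45° − (39.094°) = 5.906°.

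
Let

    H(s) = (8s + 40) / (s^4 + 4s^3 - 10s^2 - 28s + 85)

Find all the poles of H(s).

The poles are the roots of the denominator s^4 + 4s^3 - 10s^2 - 28s + 85 = 0.
No real roots exist; factor into two real quadratics: (s^2 - 4s + 5)(s^2 + 8s + 17) = 0.
Each quadratic gives a conjugate pair via the quadratic formula.

s = 2 + j, 2 - j, -4 + j, -4 - j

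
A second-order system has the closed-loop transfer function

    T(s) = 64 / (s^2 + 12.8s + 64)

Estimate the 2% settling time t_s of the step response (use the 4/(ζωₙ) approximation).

Comparing s^2 + 12.8s + 64 to s^2 + 2ζωₙs + ωₙ²: ωₙ = 8 rad/s and ζ = 12.8/(2·8) = 0.8.
ζωₙ = 12.8/2 = 6.4, so t_s ≈ 4/(ζωₙ) = 4/6.4 = 0.6250 s.

t_s ≈ 0.6250 s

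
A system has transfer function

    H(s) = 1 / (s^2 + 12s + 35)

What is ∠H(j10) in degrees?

At s = j10: numerator = 1, denominator = -65 + j120.
∠H = ∠num − ∠den = 0° − (118.44°) = -118.4°.

∠H(j10) ≈ -118.4°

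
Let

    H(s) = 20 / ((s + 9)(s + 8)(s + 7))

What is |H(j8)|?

Substitute s = j8: numerator = 20, denominator = -1032 + j1016.
|H(j8)| = |20| / |-1032 + j1016| = 20 / 1448.2 ≈ 0.01381.

|H(j8)| ≈ 0.01381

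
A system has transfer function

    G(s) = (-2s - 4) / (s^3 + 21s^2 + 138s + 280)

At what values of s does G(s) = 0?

s = -2

Set the numerator to zero: -2s - 4 = 0, i.e. -2·(s + 2) = 0.
So s = -2.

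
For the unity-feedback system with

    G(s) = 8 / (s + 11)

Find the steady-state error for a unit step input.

e_ss = 0.5789

G(s) has no poles at the origin.
This is a Type 0 system. Kp = lim_{s→0} G(s) = 8/11.
e_ss = 1/(1 + Kp) = 1/(1 + 8/11) = 11/19 ≈ 0.5789.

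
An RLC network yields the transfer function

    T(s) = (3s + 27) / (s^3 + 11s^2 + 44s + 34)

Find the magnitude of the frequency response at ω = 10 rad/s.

|T(j10)| ≈ 0.03352

Substitute s = j10: numerator = 27 + j30, denominator = -1066 - j560.
|T(j10)| = |27 + j30| / |-1066 - j560| = 40.361 / 1204.1 ≈ 0.03352.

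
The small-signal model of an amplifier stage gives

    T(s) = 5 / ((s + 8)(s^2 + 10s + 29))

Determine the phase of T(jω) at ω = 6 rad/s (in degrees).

∠T(j6) ≈ -133.5°

At s = j6: numerator = 5, denominator = -416 + j438.
∠T = ∠num − ∠den = 0° − (133.52°) = -133.5°.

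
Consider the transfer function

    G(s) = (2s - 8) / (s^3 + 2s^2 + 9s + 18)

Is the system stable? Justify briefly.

marginally stable

The denominator s^3 + 2s^2 + 9s + 18 factors as (s^2 + 9)(s + 2), giving poles at s = ±3j, -2.
Since the simple pole(s) at s = 3j, -3j lie on the jω-axis with none in the right half-plane, the system is marginally stable.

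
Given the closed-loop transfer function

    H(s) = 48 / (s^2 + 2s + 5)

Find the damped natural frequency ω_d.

Comparing s^2 + 2s + 5 to s^2 + 2ζωₙs + ωₙ²: ωₙ = √5 ≈ 2.236 rad/s and ζ = 2/(2·√5) ≈ 0.4472.
ζωₙ = 2/2 = 1, so ω_d = ωₙ√(1−ζ²) = √(ωₙ² − (ζωₙ)²) = √(5 − 1²) = √4 = 2 rad/s.

ω_d = 2 rad/s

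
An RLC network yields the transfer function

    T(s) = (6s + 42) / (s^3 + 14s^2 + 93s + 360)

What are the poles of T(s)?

The poles are the roots of the denominator s^3 + 14s^2 + 93s + 360 = 0.
Trying s = -8: the polynomial evaluates to 0, so (s + 8) is a factor.
Dividing out leaves s^2 + 6s + 45 = 0.
The quadratic formula then gives s = -3 ± 6j.

s = -3 ± 6j, -8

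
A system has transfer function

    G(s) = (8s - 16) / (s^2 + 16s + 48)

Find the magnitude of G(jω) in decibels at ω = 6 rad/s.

Substitute s = j6: numerator = -16 + j48, denominator = 12 + j96.
|G(j6)| = |-16 + j48| / |12 + j96| = 50.596 / 96.747 ≈ 0.5230.
In decibels: 20·log₁₀(0.5230) ≈ -5.63 dB.

|G(j6)|_dB ≈ -5.63 dB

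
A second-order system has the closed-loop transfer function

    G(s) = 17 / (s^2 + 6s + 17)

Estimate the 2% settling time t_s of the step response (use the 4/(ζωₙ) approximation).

t_s ≈ 1.333 s

Comparing s^2 + 6s + 17 to s^2 + 2ζωₙs + ωₙ²: ωₙ = √17 ≈ 4.123 rad/s and ζ = 6/(2·√17) ≈ 0.7276.
ζωₙ = 6/2 = 3, so t_s ≈ 4/(ζωₙ) = 4/3 ≈ 1.333 s.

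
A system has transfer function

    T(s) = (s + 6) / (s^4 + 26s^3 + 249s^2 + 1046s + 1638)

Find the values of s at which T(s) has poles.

The poles are the roots of the denominator s^4 + 26s^3 + 249s^2 + 1046s + 1638 = 0.
Trying s = -9: the polynomial evaluates to 0, so (s + 9) is a factor.
Dividing out leaves s^3 + 17s^2 + 96s + 182 = 0.
This factors further as (s^2 + 10s + 26)(s + 7) = 0.

s = -5 + j, -5 - j, -9, -7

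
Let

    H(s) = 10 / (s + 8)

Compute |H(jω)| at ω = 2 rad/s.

Substitute s = j2: numerator = 10, denominator = 8 + j2.
|H(j2)| = |10| / |8 + j2| = 10 / 8.2462 ≈ 1.213.

|H(j2)| ≈ 1.213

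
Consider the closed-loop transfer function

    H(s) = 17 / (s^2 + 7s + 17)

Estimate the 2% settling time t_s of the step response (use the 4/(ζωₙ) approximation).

t_s ≈ 1.143 s

Comparing s^2 + 7s + 17 to s^2 + 2ζωₙs + ωₙ²: ωₙ = √17 ≈ 4.123 rad/s and ζ = 7/(2·√17) ≈ 0.8489.
ζωₙ = 7/2 = 3.5, so t_s ≈ 4/(ζωₙ) = 4/3.5 ≈ 1.143 s.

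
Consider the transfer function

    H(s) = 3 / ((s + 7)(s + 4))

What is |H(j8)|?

|H(j8)| ≈ 0.03155

Substitute s = j8: numerator = 3, denominator = -36 + j88.
|H(j8)| = |3| / |-36 + j88| = 3 / 95.079 ≈ 0.03155.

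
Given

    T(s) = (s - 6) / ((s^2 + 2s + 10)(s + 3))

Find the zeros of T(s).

Set the numerator to zero: s - 6 = 0.
So s = 6.

s = 6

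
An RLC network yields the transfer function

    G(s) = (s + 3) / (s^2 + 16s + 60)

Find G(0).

G(0) = 1/20 ≈ 0.05000

Set s = 0: G(0) = (3) / (60) = 1/20.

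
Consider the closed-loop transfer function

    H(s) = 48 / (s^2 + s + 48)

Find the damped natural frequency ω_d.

Comparing s^2 + s + 48 to s^2 + 2ζωₙs + ωₙ²: ωₙ = √48 ≈ 6.928 rad/s and ζ = 1/(2·√48) ≈ 0.07217.
ζωₙ = 1/2 = 0.5, so ω_d = ωₙ√(1−ζ²) = √(ωₙ² − (ζωₙ)²) = √(48 − 0.5²) = √47.75 ≈ 6.910 rad/s.

ω_d ≈ 6.910 rad/s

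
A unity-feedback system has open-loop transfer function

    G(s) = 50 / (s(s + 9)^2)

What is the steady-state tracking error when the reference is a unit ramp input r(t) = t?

e_ss = 1.620

G(s) has one pole at the origin.
This is a Type 1 system. Kv = lim_{s→0} s·G(s) = 50/81.
e_ss = 1/Kv = 1/(50/81) = 81/50 ≈ 1.620.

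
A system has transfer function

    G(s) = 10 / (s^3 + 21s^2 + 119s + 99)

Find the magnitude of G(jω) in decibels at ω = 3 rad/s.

|G(j3)|_dB ≈ -30.7 dB

Substitute s = j3: numerator = 10, denominator = -90 + j330.
|G(j3)| = |10| / |-90 + j330| = 10 / 342.05 ≈ 0.02924.
In decibels: 20·log₁₀(0.02924) ≈ -30.7 dB.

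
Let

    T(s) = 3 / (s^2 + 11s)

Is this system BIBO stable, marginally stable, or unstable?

marginally stable

The denominator s^2 + 11s factors as s(s + 11), giving poles at s = 0, -11.
Since the simple pole(s) at s = 0 lie on the jω-axis with none in the right half-plane, the system is marginally stable.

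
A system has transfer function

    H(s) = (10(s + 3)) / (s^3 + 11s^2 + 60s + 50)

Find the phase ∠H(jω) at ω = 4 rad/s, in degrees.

At s = j4: numerator = 30 + j40, denominator = -126 + j176.
∠H = ∠num − ∠den = 53.130° − (125.60°) = -72.47°.

∠H(j4) ≈ -72.47°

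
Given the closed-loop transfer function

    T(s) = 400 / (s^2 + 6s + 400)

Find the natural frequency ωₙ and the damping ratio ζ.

Compare the denominator to the standard form s^2 + 2ζωₙs + ωₙ².
ωₙ² = 400, so ωₙ = 20 rad/s.
2ζωₙ = 6, so ζ = 6/(2·20) = 0.15.
With ζ = 0.15 the response is underdamped.

ωₙ = 20 rad/s, ζ = 0.15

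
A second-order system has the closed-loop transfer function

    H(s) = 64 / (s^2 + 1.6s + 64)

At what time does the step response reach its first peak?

Comparing s^2 + 1.6s + 64 to s^2 + 2ζωₙs + ωₙ²: ωₙ = 8 rad/s and ζ = 1.6/(2·8) = 0.1.
ζωₙ = 1.6/2 = 0.8, so ω_d = ωₙ√(1−ζ²) = √(ωₙ² − (ζωₙ)²) = √(64 − 0.8²) = √63.36 ≈ 7.960 rad/s.
t_p = π/ω_d = π/7.960 ≈ 0.3947 s.

t_p ≈ 0.3947 s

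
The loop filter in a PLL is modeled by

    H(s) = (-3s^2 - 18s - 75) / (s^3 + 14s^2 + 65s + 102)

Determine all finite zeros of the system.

Set the numerator to zero: -3s^2 - 18s - 75 = 0, i.e. -3·(s^2 + 6s + 25) = 0.
Factoring: (s^2 + 6s + 25) = 0.

s = -3 ± 4j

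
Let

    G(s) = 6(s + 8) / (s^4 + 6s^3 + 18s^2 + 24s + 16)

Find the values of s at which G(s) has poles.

s = -2 ± 2j, -1 ± j

The poles are the roots of the denominator s^4 + 6s^3 + 18s^2 + 24s + 16 = 0.
No real roots exist; factor into two real quadratics: (s^2 + 4s + 8)(s^2 + 2s + 2) = 0.
Each quadratic gives a conjugate pair via the quadratic formula.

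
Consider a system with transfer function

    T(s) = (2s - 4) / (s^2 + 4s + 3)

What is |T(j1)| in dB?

|T(j1)|_dB ≈ 0 dB

Substitute s = j1: numerator = -4 + j2, denominator = 2 + j4.
|T(j1)| = |-4 + j2| / |2 + j4| = 4.4721 / 4.4721 = 1.
In decibels: 20·log₁₀(1) ≈ 0 dB.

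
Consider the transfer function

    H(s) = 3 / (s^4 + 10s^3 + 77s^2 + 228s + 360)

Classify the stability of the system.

The denominator s^4 + 10s^3 + 77s^2 + 228s + 360 factors as (s^2 + 6s + 45)(s^2 + 4s + 8), giving poles at s = -3 ± 6j, -2 ± 2j.
Since all poles lie strictly in the left half-plane, the system is stable.

stable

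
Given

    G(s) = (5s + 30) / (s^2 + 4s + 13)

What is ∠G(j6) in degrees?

At s = j6: numerator = 30 + j30, denominator = -23 + j24.
∠G = ∠num − ∠den = 45° − (133.78°) = -88.78°.

∠G(j6) ≈ -88.78°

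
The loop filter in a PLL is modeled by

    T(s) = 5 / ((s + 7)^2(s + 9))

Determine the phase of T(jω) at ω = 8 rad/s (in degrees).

∠T(j8) ≈ -139.3°

At s = j8: numerator = 5, denominator = -1031 + j888.
∠T = ∠num − ∠den = 0° − (139.26°) = -139.3°.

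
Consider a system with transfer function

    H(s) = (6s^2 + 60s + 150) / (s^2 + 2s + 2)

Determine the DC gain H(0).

H(0) = 75

Set s = 0: H(0) = (150) / (2) = 75.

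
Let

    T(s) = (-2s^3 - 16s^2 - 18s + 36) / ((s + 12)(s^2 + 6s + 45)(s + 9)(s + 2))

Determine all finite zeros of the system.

Set the numerator to zero: -2s^3 - 16s^2 - 18s + 36 = 0, i.e. -2·(s^3 + 8s^2 + 9s - 18) = 0.
Factoring: (s - 1)(s + 3)(s + 6) = 0.

s = 1, -3, -6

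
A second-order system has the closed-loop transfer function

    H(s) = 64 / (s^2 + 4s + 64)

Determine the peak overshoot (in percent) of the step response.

Comparing s^2 + 4s + 64 to s^2 + 2ζωₙs + ωₙ²: ωₙ = 8 rad/s and ζ = 4/(2·8) = 0.25.
%OS = 100·exp(−πζ/√(1−ζ²)) = 100·exp(−π·0.25/√(1−0.25²)) ≈ 44.4%.

%OS ≈ 44.4%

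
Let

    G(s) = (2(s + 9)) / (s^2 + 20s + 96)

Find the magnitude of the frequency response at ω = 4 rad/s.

Substitute s = j4: numerator = 18 + j8, denominator = 80 + j80.
|G(j4)| = |18 + j8| / |80 + j80| = 19.698 / 113.14 ≈ 0.1741.

|G(j4)| ≈ 0.1741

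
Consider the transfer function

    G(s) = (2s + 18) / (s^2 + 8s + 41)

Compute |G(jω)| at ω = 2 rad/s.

|G(j2)| ≈ 0.4574

Substitute s = j2: numerator = 18 + j4, denominator = 37 + j16.
|G(j2)| = |18 + j4| / |37 + j16| = 18.439 / 40.311 ≈ 0.4574.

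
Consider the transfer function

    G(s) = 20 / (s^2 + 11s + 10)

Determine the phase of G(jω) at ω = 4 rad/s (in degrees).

At s = j4: numerator = 20, denominator = -6 + j44.
∠G = ∠num − ∠den = 0° − (97.765°) = -97.77°.

∠G(j4) ≈ -97.77°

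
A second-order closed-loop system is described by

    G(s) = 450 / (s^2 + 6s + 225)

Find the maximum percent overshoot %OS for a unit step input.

%OS ≈ 52.7%

Comparing s^2 + 6s + 225 to s^2 + 2ζωₙs + ωₙ²: ωₙ = 15 rad/s and ζ = 6/(2·15) = 0.2.
%OS = 100·exp(−πζ/√(1−ζ²)) = 100·exp(−π·0.2/√(1−0.2²)) ≈ 52.7%.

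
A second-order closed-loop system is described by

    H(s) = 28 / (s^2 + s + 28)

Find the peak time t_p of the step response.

t_p ≈ 0.5964 s

Comparing s^2 + s + 28 to s^2 + 2ζωₙs + ωₙ²: ωₙ = √28 ≈ 5.292 rad/s and ζ = 1/(2·√28) ≈ 0.09449.
ζωₙ = 1/2 = 0.5, so ω_d = ωₙ√(1−ζ²) = √(ωₙ² − (ζωₙ)²) = √(28 − 0.5²) = √27.75 ≈ 5.268 rad/s.
t_p = π/ω_d = π/5.268 ≈ 0.5964 s.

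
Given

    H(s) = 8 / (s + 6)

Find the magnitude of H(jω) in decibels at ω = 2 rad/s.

Substitute s = j2: numerator = 8, denominator = 6 + j2.
|H(j2)| = |8| / |6 + j2| = 8 / 6.3246 ≈ 1.265.
In decibels: 20·log₁₀(1.265) ≈ 2.04 dB.

|H(j2)|_dB ≈ 2.04 dB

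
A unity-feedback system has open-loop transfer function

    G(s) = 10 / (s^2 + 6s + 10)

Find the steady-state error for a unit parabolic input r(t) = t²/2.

e_ss = ∞

G(s) has no poles at the origin.
This is a Type 0 system; Ka = lim_{s→0} s^2·G(s) = 0, so the steady-state error for a parabola input is infinite.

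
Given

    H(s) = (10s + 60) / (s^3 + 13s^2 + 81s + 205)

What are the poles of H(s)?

s = -4 + 5j, -4 - 5j, -5

The poles are the roots of the denominator s^3 + 13s^2 + 81s + 205 = 0.
Trying s = -5: the polynomial evaluates to 0, so (s + 5) is a factor.
Dividing out leaves s^2 + 8s + 41 = 0.
The quadratic formula then gives s = -4 ± 5j.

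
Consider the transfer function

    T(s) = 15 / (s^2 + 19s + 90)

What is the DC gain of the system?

Set s = 0: T(0) = (15) / (90) = 1/6.

T(0) = 1/6 ≈ 0.1667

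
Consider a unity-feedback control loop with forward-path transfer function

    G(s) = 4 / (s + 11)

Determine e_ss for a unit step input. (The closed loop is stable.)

e_ss = 0.7333

G(s) has no poles at the origin.
This is a Type 0 system. Kp = lim_{s→0} G(s) = 4/11.
e_ss = 1/(1 + Kp) = 1/(1 + 4/11) = 11/15 ≈ 0.7333.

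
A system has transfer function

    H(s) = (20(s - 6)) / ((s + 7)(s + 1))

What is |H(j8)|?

|H(j8)| ≈ 2.334

Substitute s = j8: numerator = -120 + j160, denominator = -57 + j64.
|H(j8)| = |-120 + j160| / |-57 + j64| = 200 / 85.703 ≈ 2.334.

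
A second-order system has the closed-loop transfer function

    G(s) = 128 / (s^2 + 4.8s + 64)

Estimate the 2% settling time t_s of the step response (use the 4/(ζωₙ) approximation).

Comparing s^2 + 4.8s + 64 to s^2 + 2ζωₙs + ωₙ²: ωₙ = 8 rad/s and ζ = 4.8/(2·8) = 0.3.
ζωₙ = 4.8/2 = 2.4, so t_s ≈ 4/(ζωₙ) = 4/2.4 ≈ 1.667 s.

t_s ≈ 1.667 s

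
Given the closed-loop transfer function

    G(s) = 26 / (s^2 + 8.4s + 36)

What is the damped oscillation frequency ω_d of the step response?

ω_d ≈ 4.285 rad/s

Comparing s^2 + 8.4s + 36 to s^2 + 2ζωₙs + ωₙ²: ωₙ = 6 rad/s and ζ = 8.4/(2·6) = 0.7.
ζωₙ = 8.4/2 = 4.2, so ω_d = ωₙ√(1−ζ²) = √(ωₙ² − (ζωₙ)²) = √(36 − 4.2²) = √18.36 ≈ 4.285 rad/s.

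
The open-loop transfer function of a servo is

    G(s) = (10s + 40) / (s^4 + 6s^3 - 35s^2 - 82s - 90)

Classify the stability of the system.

The denominator s^4 + 6s^3 - 35s^2 - 82s - 90 factors as (s^2 + 2s + 2)(s + 9)(s - 5), giving poles at s = -1 + j, -1 - j, -9, 5.
Since the pole(s) at s = 5 lie in the right half-plane, the system is unstable.

unstable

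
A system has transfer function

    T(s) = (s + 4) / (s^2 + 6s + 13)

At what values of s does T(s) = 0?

s = -4

Set the numerator to zero: s + 4 = 0.
So s = -4.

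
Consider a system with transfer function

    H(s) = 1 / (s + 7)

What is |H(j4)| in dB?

Substitute s = j4: numerator = 1, denominator = 7 + j4.
|H(j4)| = |1| / |7 + j4| = 1 / 8.0623 ≈ 0.1240.
In decibels: 20·log₁₀(0.1240) ≈ -18.1 dB.

|H(j4)|_dB ≈ -18.1 dB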